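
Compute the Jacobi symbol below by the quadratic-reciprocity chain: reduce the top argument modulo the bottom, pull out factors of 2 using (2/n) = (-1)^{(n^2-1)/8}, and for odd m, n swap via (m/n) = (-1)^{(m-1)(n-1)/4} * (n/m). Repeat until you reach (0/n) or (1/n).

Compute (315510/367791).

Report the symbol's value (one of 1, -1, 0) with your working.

factor out 2^1: 315510 = 2^1·157755; with 367791 mod 8 = 7, (2/367791) = +1; sign now +1; continue with (157755/367791)
flip (157755/367791) -> (367791/157755): both odd, 157755 mod 4 = 3, 367791 mod 4 = 3, so the flip contributes -1; sign now -1
(367791/157755): 367791 mod 157755 = 52281, so (367791/157755) = (52281/157755)
flip (52281/157755) -> (157755/52281): both odd, 52281 mod 4 = 1, 157755 mod 4 = 3, so the flip contributes +1; sign now -1
(157755/52281): 157755 mod 52281 = 912, so (157755/52281) = (912/52281)
factor out 2^4: 912 = 2^4·57; with 52281 mod 8 = 1, (2/52281) = +1; sign now -1; continue with (57/52281)
flip (57/52281) -> (52281/57): both odd, 57 mod 4 = 1, 52281 mod 4 = 1, so the flip contributes +1; sign now -1
(52281/57): 52281 mod 57 = 12, so (52281/57) = (12/57)
factor out 2^2: 12 = 2^2·3; with 57 mod 8 = 1, (2/57) = +1; sign now -1; continue with (3/57)
flip (3/57) -> (57/3): both odd, 3 mod 4 = 3, 57 mod 4 = 1, so the flip contributes +1; sign now -1
(57/3): 57 mod 3 = 0, so (57/3) = (0/3)
reached (0/3); gcd(a, n) > 1, so (0/3) = 0 and the symbol is 0

0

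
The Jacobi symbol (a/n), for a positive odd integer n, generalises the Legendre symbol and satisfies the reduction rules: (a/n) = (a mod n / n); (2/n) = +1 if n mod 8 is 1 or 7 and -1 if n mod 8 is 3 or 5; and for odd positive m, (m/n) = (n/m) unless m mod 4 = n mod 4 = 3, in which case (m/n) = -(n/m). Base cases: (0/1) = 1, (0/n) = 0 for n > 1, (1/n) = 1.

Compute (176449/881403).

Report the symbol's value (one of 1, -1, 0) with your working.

reciprocity: (176449/881403) = +1·(881403/176449) since 176449 mod 4 = 1, 881403 mod 4 = 3; sign now +1
(881403/176449) = (175607/176449)   [reduce mod 176449]
reciprocity: (175607/176449) = +1·(176449/175607) since 175607 mod 4 = 3, 176449 mod 4 = 1; sign now +1
(176449/175607) = (842/175607)   [reduce mod 175607]
842 = 2^1·421; (2/175607) = +1 since 175607 mod 8 = 7, so (842/175607) = (+1)^1·(421/175607); sign now +1
reciprocity: (421/175607) = +1·(175607/421) since 421 mod 4 = 1, 175607 mod 4 = 3; sign now +1
(175607/421) = (50/421)   [reduce mod 421]
50 = 2^1·25; (2/421) = -1 since 421 mod 8 = 5, so (50/421) = (-1)^1·(25/421); sign now -1
reciprocity: (25/421) = +1·(421/25) since 25 mod 4 = 1, 421 mod 4 = 1; sign now -1
(421/25) = (21/25)   [reduce mod 25]
reciprocity: (21/25) = +1·(25/21) since 21 mod 4 = 1, 25 mod 4 = 1; sign now -1
(25/21) = (4/21)   [reduce mod 21]
4 = 2^2·1; (2/21) = -1 since 21 mod 8 = 5, so (4/21) = (-1)^2·(1/21); sign now -1
(1/21) = 1; final value = sign = -1

-1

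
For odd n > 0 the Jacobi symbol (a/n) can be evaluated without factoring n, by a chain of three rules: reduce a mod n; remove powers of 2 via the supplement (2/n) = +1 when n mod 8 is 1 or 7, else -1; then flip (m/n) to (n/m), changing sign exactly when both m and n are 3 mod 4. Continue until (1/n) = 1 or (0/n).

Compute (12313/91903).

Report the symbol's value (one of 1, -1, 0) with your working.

reciprocity: (12313/91903) = +1·(91903/12313) since 12313 mod 4 = 1, 91903 mod 4 = 3; sign now +1
(91903/12313) = (5712/12313)   [reduce mod 12313]
5712 = 2^4·357; (2/12313) = +1 since 12313 mod 8 = 1, so (5712/12313) = (+1)^4·(357/12313); sign now +1
reciprocity: (357/12313) = +1·(12313/357) since 357 mod 4 = 1, 12313 mod 4 = 1; sign now +1
(12313/357) = (175/357)   [reduce mod 357]
reciprocity: (175/357) = +1·(357/175) since 175 mod 4 = 3, 357 mod 4 = 1; sign now +1
(357/175) = (7/175)   [reduce mod 175]
reciprocity: (7/175) = -1·(175/7) since 7 mod 4 = 3, 175 mod 4 = 3; sign now -1
(175/7) = (0/7)   [reduce mod 7]
(0/7) = 0   [gcd(a, n) > 1]; final value = 0

0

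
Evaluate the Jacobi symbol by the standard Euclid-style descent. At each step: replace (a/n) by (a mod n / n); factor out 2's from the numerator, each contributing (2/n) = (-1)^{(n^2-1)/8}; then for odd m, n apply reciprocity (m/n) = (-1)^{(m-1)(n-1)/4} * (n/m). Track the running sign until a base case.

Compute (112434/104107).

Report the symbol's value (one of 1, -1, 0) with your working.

(112434/104107) = (8327/104107)   [reduce mod 104107]
reciprocity: (8327/104107) = -1·(104107/8327) since 8327 mod 4 = 3, 104107 mod 4 = 3; sign now -1
(104107/8327) = (4183/8327)   [reduce mod 8327]
reciprocity: (4183/8327) = -1·(8327/4183) since 4183 mod 4 = 3, 8327 mod 4 = 3; sign now +1
(8327/4183) = (4144/4183)   [reduce mod 4183]
4144 = 2^4·259; (2/4183) = +1 since 4183 mod 8 = 7, so (4144/4183) = (+1)^4·(259/4183); sign now +1
reciprocity: (259/4183) = -1·(4183/259) since 259 mod 4 = 3, 4183 mod 4 = 3; sign now -1
(4183/259) = (39/259)   [reduce mod 259]
reciprocity: (39/259) = -1·(259/39) since 39 mod 4 = 3, 259 mod 4 = 3; sign now +1
(259/39) = (25/39)   [reduce mod 39]
reciprocity: (25/39) = +1·(39/25) since 25 mod 4 = 1, 39 mod 4 = 3; sign now +1
(39/25) = (14/25)   [reduce mod 25]
14 = 2^1·7; (2/25) = +1 since 25 mod 8 = 1, so (14/25) = (+1)^1·(7/25); sign now +1
reciprocity: (7/25) = +1·(25/7) since 7 mod 4 = 3, 25 mod 4 = 1; sign now +1
(25/7) = (4/7)   [reduce mod 7]
4 = 2^2·1; (2/7) = +1 since 7 mod 8 = 7, so (4/7) = (+1)^2·(1/7); sign now +1
(1/7) = 1; final value = sign = +1

1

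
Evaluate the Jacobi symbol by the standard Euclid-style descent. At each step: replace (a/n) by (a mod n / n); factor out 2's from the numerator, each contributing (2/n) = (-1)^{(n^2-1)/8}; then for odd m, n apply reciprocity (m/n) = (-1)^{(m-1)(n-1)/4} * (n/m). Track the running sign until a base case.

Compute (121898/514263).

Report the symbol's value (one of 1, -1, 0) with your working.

-1

factor out 2^1: 121898 = 2^1·60949; with 514263 mod 8 = 7, (2/514263) = +1; sign now +1; continue with (60949/514263)
flip (60949/514263) -> (514263/60949): both odd, 60949 mod 4 = 1, 514263 mod 4 = 3, so the flip contributes +1; sign now +1
(514263/60949): 514263 mod 60949 = 26671, so (514263/60949) = (26671/60949)
flip (26671/60949) -> (60949/26671): both odd, 26671 mod 4 = 3, 60949 mod 4 = 1, so the flip contributes +1; sign now +1
(60949/26671): 60949 mod 26671 = 7607, so (60949/26671) = (7607/26671)
flip (7607/26671) -> (26671/7607): both odd, 7607 mod 4 = 3, 26671 mod 4 = 3, so the flip contributes -1; sign now -1
(26671/7607): 26671 mod 7607 = 3850, so (26671/7607) = (3850/7607)
factor out 2^1: 3850 = 2^1·1925; with 7607 mod 8 = 7, (2/7607) = +1; sign now -1; continue with (1925/7607)
flip (1925/7607) -> (7607/1925): both odd, 1925 mod 4 = 1, 7607 mod 4 = 3, so the flip contributes +1; sign now -1
(7607/1925): 7607 mod 1925 = 1832, so (7607/1925) = (1832/1925)
factor out 2^3: 1832 = 2^3·229; with 1925 mod 8 = 5, (2/1925) = -1; sign now +1; continue with (229/1925)
flip (229/1925) -> (1925/229): both odd, 229 mod 4 = 1, 1925 mod 4 = 1, so the flip contributes +1; sign now +1
(1925/229): 1925 mod 229 = 93, so (1925/229) = (93/229)
flip (93/229) -> (229/93): both odd, 93 mod 4 = 1, 229 mod 4 = 1, so the flip contributes +1; sign now +1
(229/93): 229 mod 93 = 43, so (229/93) = (43/93)
flip (43/93) -> (93/43): both odd, 43 mod 4 = 3, 93 mod 4 = 1, so the flip contributes +1; sign now +1
(93/43): 93 mod 43 = 7, so (93/43) = (7/43)
flip (7/43) -> (43/7): both odd, 7 mod 4 = 3, 43 mod 4 = 3, so the flip contributes -1; sign now -1
(43/7): 43 mod 7 = 1, so (43/7) = (1/7)
reached (1/7) = 1, so the symbol is -1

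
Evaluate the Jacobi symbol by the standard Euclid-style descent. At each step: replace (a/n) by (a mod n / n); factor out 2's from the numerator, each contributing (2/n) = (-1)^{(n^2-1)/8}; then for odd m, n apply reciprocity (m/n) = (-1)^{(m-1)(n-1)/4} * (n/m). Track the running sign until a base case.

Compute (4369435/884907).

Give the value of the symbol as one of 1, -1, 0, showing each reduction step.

(4369435/884907): 4369435 mod 884907 = 829807, so (4369435/884907) = (829807/884907)
flip (829807/884907) -> (884907/829807): both odd, 829807 mod 4 = 3, 884907 mod 4 = 3, so the flip contributes -1; sign now -1
(884907/829807): 884907 mod 829807 = 55100, so (884907/829807) = (55100/829807)
factor out 2^2: 55100 = 2^2·13775; with 829807 mod 8 = 7, (2/829807) = +1; sign now -1; continue with (13775/829807)
flip (13775/829807) -> (829807/13775): both odd, 13775 mod 4 = 3, 829807 mod 4 = 3, so the flip contributes -1; sign now +1
(829807/13775): 829807 mod 13775 = 3307, so (829807/13775) = (3307/13775)
flip (3307/13775) -> (13775/3307): both odd, 3307 mod 4 = 3, 13775 mod 4 = 3, so the flip contributes -1; sign now -1
(13775/3307): 13775 mod 3307 = 547, so (13775/3307) = (547/3307)
flip (547/3307) -> (3307/547): both odd, 547 mod 4 = 3, 3307 mod 4 = 3, so the flip contributes -1; sign now +1
(3307/547): 3307 mod 547 = 25, so (3307/547) = (25/547)
flip (25/547) -> (547/25): both odd, 25 mod 4 = 1, 547 mod 4 = 3, so the flip contributes +1; sign now +1
(547/25): 547 mod 25 = 22, so (547/25) = (22/25)
factor out 2^1: 22 = 2^1·11; with 25 mod 8 = 1, (2/25) = +1; sign now +1; continue with (11/25)
flip (11/25) -> (25/11): both odd, 11 mod 4 = 3, 25 mod 4 = 1, so the flip contributes +1; sign now +1
(25/11): 25 mod 11 = 3, so (25/11) = (3/11)
flip (3/11) -> (11/3): both odd, 3 mod 4 = 3, 11 mod 4 = 3, so the flip contributes -1; sign now -1
(11/3): 11 mod 3 = 2, so (11/3) = (2/3)
factor out 2^1: 2 = 2^1·1; with 3 mod 8 = 3, (2/3) = -1; sign now +1; continue with (1/3)
reached (1/3) = 1, so the symbol is +1

1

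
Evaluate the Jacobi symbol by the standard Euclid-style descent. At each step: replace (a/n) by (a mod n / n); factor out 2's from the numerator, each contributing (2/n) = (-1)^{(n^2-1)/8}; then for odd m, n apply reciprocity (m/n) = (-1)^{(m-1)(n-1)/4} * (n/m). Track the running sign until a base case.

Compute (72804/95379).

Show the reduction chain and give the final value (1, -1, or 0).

factor out 2^2: 72804 = 2^2·18201; with 95379 mod 8 = 3, (2/95379) = -1; sign now +1; continue with (18201/95379)
flip (18201/95379) -> (95379/18201): both odd, 18201 mod 4 = 1, 95379 mod 4 = 3, so the flip contributes +1; sign now +1
(95379/18201): 95379 mod 18201 = 4374, so (95379/18201) = (4374/18201)
factor out 2^1: 4374 = 2^1·2187; with 18201 mod 8 = 1, (2/18201) = +1; sign now +1; continue with (2187/18201)
flip (2187/18201) -> (18201/2187): both odd, 2187 mod 4 = 3, 18201 mod 4 = 1, so the flip contributes +1; sign now +1
(18201/2187): 18201 mod 2187 = 705, so (18201/2187) = (705/2187)
flip (705/2187) -> (2187/705): both odd, 705 mod 4 = 1, 2187 mod 4 = 3, so the flip contributes +1; sign now +1
(2187/705): 2187 mod 705 = 72, so (2187/705) = (72/705)
factor out 2^3: 72 = 2^3·9; with 705 mod 8 = 1, (2/705) = +1; sign now +1; continue with (9/705)
flip (9/705) -> (705/9): both odd, 9 mod 4 = 1, 705 mod 4 = 1, so the flip contributes +1; sign now +1
(705/9): 705 mod 9 = 3, so (705/9) = (3/9)
flip (3/9) -> (9/3): both odd, 3 mod 4 = 3, 9 mod 4 = 1, so the flip contributes +1; sign now +1
(9/3): 9 mod 3 = 0, so (9/3) = (0/3)
reached (0/3); gcd(a, n) > 1, so (0/3) = 0 and the symbol is 0

0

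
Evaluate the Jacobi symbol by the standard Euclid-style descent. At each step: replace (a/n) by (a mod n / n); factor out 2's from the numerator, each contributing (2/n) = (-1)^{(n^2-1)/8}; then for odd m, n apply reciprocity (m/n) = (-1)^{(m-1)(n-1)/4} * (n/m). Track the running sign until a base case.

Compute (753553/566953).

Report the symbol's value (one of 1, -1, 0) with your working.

0

(753553/566953): 753553 mod 566953 = 186600, so (753553/566953) = (186600/566953)
factor out 2^3: 186600 = 2^3·23325; with 566953 mod 8 = 1, (2/566953) = +1; sign now +1; continue with (23325/566953)
flip (23325/566953) -> (566953/23325): both odd, 23325 mod 4 = 1, 566953 mod 4 = 1, so the flip contributes +1; sign now +1
(566953/23325): 566953 mod 23325 = 7153, so (566953/23325) = (7153/23325)
flip (7153/23325) -> (23325/7153): both odd, 7153 mod 4 = 1, 23325 mod 4 = 1, so the flip contributes +1; sign now +1
(23325/7153): 23325 mod 7153 = 1866, so (23325/7153) = (1866/7153)
factor out 2^1: 1866 = 2^1·933; with 7153 mod 8 = 1, (2/7153) = +1; sign now +1; continue with (933/7153)
flip (933/7153) -> (7153/933): both odd, 933 mod 4 = 1, 7153 mod 4 = 1, so the flip contributes +1; sign now +1
(7153/933): 7153 mod 933 = 622, so (7153/933) = (622/933)
factor out 2^1: 622 = 2^1·311; with 933 mod 8 = 5, (2/933) = -1; sign now -1; continue with (311/933)
flip (311/933) -> (933/311): both odd, 311 mod 4 = 3, 933 mod 4 = 1, so the flip contributes +1; sign now -1
(933/311): 933 mod 311 = 0, so (933/311) = (0/311)
reached (0/311); gcd(a, n) > 1, so (0/311) = 0 and the symbol is 0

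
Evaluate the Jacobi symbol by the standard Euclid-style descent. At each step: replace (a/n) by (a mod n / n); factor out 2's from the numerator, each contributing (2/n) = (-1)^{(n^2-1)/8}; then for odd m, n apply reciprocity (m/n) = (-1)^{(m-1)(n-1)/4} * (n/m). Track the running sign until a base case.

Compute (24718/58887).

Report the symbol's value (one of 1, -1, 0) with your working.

0

factor out 2^1: 24718 = 2^1·12359; with 58887 mod 8 = 7, (2/58887) = +1; sign now +1; continue with (12359/58887)
flip (12359/58887) -> (58887/12359): both odd, 12359 mod 4 = 3, 58887 mod 4 = 3, so the flip contributes -1; sign now -1
(58887/12359): 58887 mod 12359 = 9451, so (58887/12359) = (9451/12359)
flip (9451/12359) -> (12359/9451): both odd, 9451 mod 4 = 3, 12359 mod 4 = 3, so the flip contributes -1; sign now +1
(12359/9451): 12359 mod 9451 = 2908, so (12359/9451) = (2908/9451)
factor out 2^2: 2908 = 2^2·727; with 9451 mod 8 = 3, (2/9451) = -1; sign now +1; continue with (727/9451)
flip (727/9451) -> (9451/727): both odd, 727 mod 4 = 3, 9451 mod 4 = 3, so the flip contributes -1; sign now -1
(9451/727): 9451 mod 727 = 0, so (9451/727) = (0/727)
reached (0/727); gcd(a, n) > 1, so (0/727) = 0 and the symbol is 0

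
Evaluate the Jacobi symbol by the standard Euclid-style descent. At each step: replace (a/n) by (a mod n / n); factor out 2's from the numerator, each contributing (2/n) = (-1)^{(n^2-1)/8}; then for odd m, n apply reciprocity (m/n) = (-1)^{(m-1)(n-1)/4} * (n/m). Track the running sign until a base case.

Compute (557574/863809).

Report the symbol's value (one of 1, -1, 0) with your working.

0

factor out 2^1: 557574 = 2^1·278787; with 863809 mod 8 = 1, (2/863809) = +1; sign now +1; continue with (278787/863809)
flip (278787/863809) -> (863809/278787): both odd, 278787 mod 4 = 3, 863809 mod 4 = 1, so the flip contributes +1; sign now +1
(863809/278787): 863809 mod 278787 = 27448, so (863809/278787) = (27448/278787)
factor out 2^3: 27448 = 2^3·3431; with 278787 mod 8 = 3, (2/278787) = -1; sign now -1; continue with (3431/278787)
flip (3431/278787) -> (278787/3431): both odd, 3431 mod 4 = 3, 278787 mod 4 = 3, so the flip contributes -1; sign now +1
(278787/3431): 278787 mod 3431 = 876, so (278787/3431) = (876/3431)
factor out 2^2: 876 = 2^2·219; with 3431 mod 8 = 7, (2/3431) = +1; sign now +1; continue with (219/3431)
flip (219/3431) -> (3431/219): both odd, 219 mod 4 = 3, 3431 mod 4 = 3, so the flip contributes -1; sign now -1
(3431/219): 3431 mod 219 = 146, so (3431/219) = (146/219)
factor out 2^1: 146 = 2^1·73; with 219 mod 8 = 3, (2/219) = -1; sign now +1; continue with (73/219)
flip (73/219) -> (219/73): both odd, 73 mod 4 = 1, 219 mod 4 = 3, so the flip contributes +1; sign now +1
(219/73): 219 mod 73 = 0, so (219/73) = (0/73)
reached (0/73); gcd(a, n) > 1, so (0/73) = 0 and the symbol is 0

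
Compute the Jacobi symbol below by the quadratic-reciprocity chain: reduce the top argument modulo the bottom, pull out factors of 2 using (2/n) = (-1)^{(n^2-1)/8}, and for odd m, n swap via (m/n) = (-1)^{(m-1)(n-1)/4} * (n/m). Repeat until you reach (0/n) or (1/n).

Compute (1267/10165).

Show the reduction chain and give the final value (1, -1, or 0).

reciprocity: (1267/10165) = +1·(10165/1267) since 1267 mod 4 = 3, 10165 mod 4 = 1; sign now +1
(10165/1267) = (29/1267)   [reduce mod 1267]
reciprocity: (29/1267) = +1·(1267/29) since 29 mod 4 = 1, 1267 mod 4 = 3; sign now +1
(1267/29) = (20/29)   [reduce mod 29]
20 = 2^2·5; (2/29) = -1 since 29 mod 8 = 5, so (20/29) = (-1)^2·(5/29); sign now +1
reciprocity: (5/29) = +1·(29/5) since 5 mod 4 = 1, 29 mod 4 = 1; sign now +1
(29/5) = (4/5)   [reduce mod 5]
4 = 2^2·1; (2/5) = -1 since 5 mod 8 = 5, so (4/5) = (-1)^2·(1/5); sign now +1
(1/5) = 1; final value = sign = +1

1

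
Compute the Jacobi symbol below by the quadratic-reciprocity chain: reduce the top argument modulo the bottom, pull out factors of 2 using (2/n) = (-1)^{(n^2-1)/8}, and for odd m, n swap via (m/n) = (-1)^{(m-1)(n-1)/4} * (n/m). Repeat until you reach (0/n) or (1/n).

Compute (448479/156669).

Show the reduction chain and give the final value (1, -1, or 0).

0

(448479/156669) = (135141/156669)   [reduce mod 156669]
reciprocity: (135141/156669) = +1·(156669/135141) since 135141 mod 4 = 1, 156669 mod 4 = 1; sign now +1
(156669/135141) = (21528/135141)   [reduce mod 135141]
21528 = 2^3·2691; (2/135141) = -1 since 135141 mod 8 = 5, so (21528/135141) = (-1)^3·(2691/135141); sign now -1
reciprocity: (2691/135141) = +1·(135141/2691) since 2691 mod 4 = 3, 135141 mod 4 = 1; sign now -1
(135141/2691) = (591/2691)   [reduce mod 2691]
reciprocity: (591/2691) = -1·(2691/591) since 591 mod 4 = 3, 2691 mod 4 = 3; sign now +1
(2691/591) = (327/591)   [reduce mod 591]
reciprocity: (327/591) = -1·(591/327) since 327 mod 4 = 3, 591 mod 4 = 3; sign now -1
(591/327) = (264/327)   [reduce mod 327]
264 = 2^3·33; (2/327) = +1 since 327 mod 8 = 7, so (264/327) = (+1)^3·(33/327); sign now -1
reciprocity: (33/327) = +1·(327/33) since 33 mod 4 = 1, 327 mod 4 = 3; sign now -1
(327/33) = (30/33)   [reduce mod 33]
30 = 2^1·15; (2/33) = +1 since 33 mod 8 = 1, so (30/33) = (+1)^1·(15/33); sign now -1
reciprocity: (15/33) = +1·(33/15) since 15 mod 4 = 3, 33 mod 4 = 1; sign now -1
(33/15) = (3/15)   [reduce mod 15]
reciprocity: (3/15) = -1·(15/3) since 3 mod 4 = 3, 15 mod 4 = 3; sign now +1
(15/3) = (0/3)   [reduce mod 3]
(0/3) = 0   [gcd(a, n) > 1]; final value = 0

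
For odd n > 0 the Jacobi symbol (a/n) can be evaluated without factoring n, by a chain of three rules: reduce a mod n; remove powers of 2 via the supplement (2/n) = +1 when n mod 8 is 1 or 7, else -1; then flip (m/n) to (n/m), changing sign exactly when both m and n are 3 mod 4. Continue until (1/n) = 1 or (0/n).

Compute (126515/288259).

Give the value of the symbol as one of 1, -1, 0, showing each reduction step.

-1

reciprocity: (126515/288259) = -1·(288259/126515) since 126515 mod 4 = 3, 288259 mod 4 = 3; sign now -1
(288259/126515) = (35229/126515)   [reduce mod 126515]
reciprocity: (35229/126515) = +1·(126515/35229) since 35229 mod 4 = 1, 126515 mod 4 = 3; sign now -1
(126515/35229) = (20828/35229)   [reduce mod 35229]
20828 = 2^2·5207; (2/35229) = -1 since 35229 mod 8 = 5, so (20828/35229) = (-1)^2·(5207/35229); sign now -1
reciprocity: (5207/35229) = +1·(35229/5207) since 5207 mod 4 = 3, 35229 mod 4 = 1; sign now -1
(35229/5207) = (3987/5207)   [reduce mod 5207]
reciprocity: (3987/5207) = -1·(5207/3987) since 3987 mod 4 = 3, 5207 mod 4 = 3; sign now +1
(5207/3987) = (1220/3987)   [reduce mod 3987]
1220 = 2^2·305; (2/3987) = -1 since 3987 mod 8 = 3, so (1220/3987) = (-1)^2·(305/3987); sign now +1
reciprocity: (305/3987) = +1·(3987/305) since 305 mod 4 = 1, 3987 mod 4 = 3; sign now +1
(3987/305) = (22/305)   [reduce mod 305]
22 = 2^1·11; (2/305) = +1 since 305 mod 8 = 1, so (22/305) = (+1)^1·(11/305); sign now +1
reciprocity: (11/305) = +1·(305/11) since 11 mod 4 = 3, 305 mod 4 = 1; sign now +1
(305/11) = (8/11)   [reduce mod 11]
8 = 2^3·1; (2/11) = -1 since 11 mod 8 = 3, so (8/11) = (-1)^3·(1/11); sign now -1
(1/11) = 1; final value = sign = -1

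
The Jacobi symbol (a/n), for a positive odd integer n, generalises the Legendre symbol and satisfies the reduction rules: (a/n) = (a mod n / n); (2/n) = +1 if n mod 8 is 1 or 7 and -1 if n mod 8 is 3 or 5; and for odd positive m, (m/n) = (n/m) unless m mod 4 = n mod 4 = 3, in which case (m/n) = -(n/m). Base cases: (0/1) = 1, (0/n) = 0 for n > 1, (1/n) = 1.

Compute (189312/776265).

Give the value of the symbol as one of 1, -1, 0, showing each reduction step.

factor out 2^7: 189312 = 2^7·1479; with 776265 mod 8 = 1, (2/776265) = +1; sign now +1; continue with (1479/776265)
flip (1479/776265) -> (776265/1479): both odd, 1479 mod 4 = 3, 776265 mod 4 = 1, so the flip contributes +1; sign now +1
(776265/1479): 776265 mod 1479 = 1269, so (776265/1479) = (1269/1479)
flip (1269/1479) -> (1479/1269): both odd, 1269 mod 4 = 1, 1479 mod 4 = 3, so the flip contributes +1; sign now +1
(1479/1269): 1479 mod 1269 = 210, so (1479/1269) = (210/1269)
factor out 2^1: 210 = 2^1·105; with 1269 mod 8 = 5, (2/1269) = -1; sign now -1; continue with (105/1269)
flip (105/1269) -> (1269/105): both odd, 105 mod 4 = 1, 1269 mod 4 = 1, so the flip contributes +1; sign now -1
(1269/105): 1269 mod 105 = 9, so (1269/105) = (9/105)
flip (9/105) -> (105/9): both odd, 9 mod 4 = 1, 105 mod 4 = 1, so the flip contributes +1; sign now -1
(105/9): 105 mod 9 = 6, so (105/9) = (6/9)
factor out 2^1: 6 = 2^1·3; with 9 mod 8 = 1, (2/9) = +1; sign now -1; continue with (3/9)
flip (3/9) -> (9/3): both odd, 3 mod 4 = 3, 9 mod 4 = 1, so the flip contributes +1; sign now -1
(9/3): 9 mod 3 = 0, so (9/3) = (0/3)
reached (0/3); gcd(a, n) > 1, so (0/3) = 0 and the symbol is 0

0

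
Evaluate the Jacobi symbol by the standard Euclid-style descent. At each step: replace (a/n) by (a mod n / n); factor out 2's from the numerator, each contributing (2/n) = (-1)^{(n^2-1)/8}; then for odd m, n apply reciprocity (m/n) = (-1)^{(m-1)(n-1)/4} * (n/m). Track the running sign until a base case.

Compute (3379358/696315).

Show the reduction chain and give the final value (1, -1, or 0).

-1

(3379358/696315) = (594098/696315)   [reduce mod 696315]
594098 = 2^1·297049; (2/696315) = -1 since 696315 mod 8 = 3, so (594098/696315) = (-1)^1·(297049/696315); sign now -1
reciprocity: (297049/696315) = +1·(696315/297049) since 297049 mod 4 = 1, 696315 mod 4 = 3; sign now -1
(696315/297049) = (102217/297049)   [reduce mod 297049]
reciprocity: (102217/297049) = +1·(297049/102217) since 102217 mod 4 = 1, 297049 mod 4 = 1; sign now -1
(297049/102217) = (92615/102217)   [reduce mod 102217]
reciprocity: (92615/102217) = +1·(102217/92615) since 92615 mod 4 = 3, 102217 mod 4 = 1; sign now -1
(102217/92615) = (9602/92615)   [reduce mod 92615]
9602 = 2^1·4801; (2/92615) = +1 since 92615 mod 8 = 7, so (9602/92615) = (+1)^1·(4801/92615); sign now -1
reciprocity: (4801/92615) = +1·(92615/4801) since 4801 mod 4 = 1, 92615 mod 4 = 3; sign now -1
(92615/4801) = (1396/4801)   [reduce mod 4801]
1396 = 2^2·349; (2/4801) = +1 since 4801 mod 8 = 1, so (1396/4801) = (+1)^2·(349/4801); sign now -1
reciprocity: (349/4801) = +1·(4801/349) since 349 mod 4 = 1, 4801 mod 4 = 1; sign now -1
(4801/349) = (264/349)   [reduce mod 349]
264 = 2^3·33; (2/349) = -1 since 349 mod 8 = 5, so (264/349) = (-1)^3·(33/349); sign now +1
reciprocity: (33/349) = +1·(349/33) since 33 mod 4 = 1, 349 mod 4 = 1; sign now +1
(349/33) = (19/33)   [reduce mod 33]
reciprocity: (19/33) = +1·(33/19) since 19 mod 4 = 3, 33 mod 4 = 1; sign now +1
(33/19) = (14/19)   [reduce mod 19]
14 = 2^1·7; (2/19) = -1 since 19 mod 8 = 3, so (14/19) = (-1)^1·(7/19); sign now -1
reciprocity: (7/19) = -1·(19/7) since 7 mod 4 = 3, 19 mod 4 = 3; sign now +1
(19/7) = (5/7)   [reduce mod 7]
reciprocity: (5/7) = +1·(7/5) since 5 mod 4 = 1, 7 mod 4 = 3; sign now +1
(7/5) = (2/5)   [reduce mod 5]
2 = 2^1·1; (2/5) = -1 since 5 mod 8 = 5, so (2/5) = (-1)^1·(1/5); sign now -1
(1/5) = 1; final value = sign = -1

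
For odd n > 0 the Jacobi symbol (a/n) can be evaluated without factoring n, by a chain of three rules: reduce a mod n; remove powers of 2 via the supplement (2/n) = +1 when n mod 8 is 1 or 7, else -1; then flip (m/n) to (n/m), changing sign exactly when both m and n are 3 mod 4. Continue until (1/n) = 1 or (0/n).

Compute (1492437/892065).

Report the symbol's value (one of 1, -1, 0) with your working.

0

(1492437/892065): 1492437 mod 892065 = 600372, so (1492437/892065) = (600372/892065)
factor out 2^2: 600372 = 2^2·150093; with 892065 mod 8 = 1, (2/892065) = +1; sign now +1; continue with (150093/892065)
flip (150093/892065) -> (892065/150093): both odd, 150093 mod 4 = 1, 892065 mod 4 = 1, so the flip contributes +1; sign now +1
(892065/150093): 892065 mod 150093 = 141600, so (892065/150093) = (141600/150093)
factor out 2^5: 141600 = 2^5·4425; with 150093 mod 8 = 5, (2/150093) = -1; sign now -1; continue with (4425/150093)
flip (4425/150093) -> (150093/4425): both odd, 4425 mod 4 = 1, 150093 mod 4 = 1, so the flip contributes +1; sign now -1
(150093/4425): 150093 mod 4425 = 4068, so (150093/4425) = (4068/4425)
factor out 2^2: 4068 = 2^2·1017; with 4425 mod 8 = 1, (2/4425) = +1; sign now -1; continue with (1017/4425)
flip (1017/4425) -> (4425/1017): both odd, 1017 mod 4 = 1, 4425 mod 4 = 1, so the flip contributes +1; sign now -1
(4425/1017): 4425 mod 1017 = 357, so (4425/1017) = (357/1017)
flip (357/1017) -> (1017/357): both odd, 357 mod 4 = 1, 1017 mod 4 = 1, so the flip contributes +1; sign now -1
(1017/357): 1017 mod 357 = 303, so (1017/357) = (303/357)
flip (303/357) -> (357/303): both odd, 303 mod 4 = 3, 357 mod 4 = 1, so the flip contributes +1; sign now -1
(357/303): 357 mod 303 = 54, so (357/303) = (54/303)
factor out 2^1: 54 = 2^1·27; with 303 mod 8 = 7, (2/303) = +1; sign now -1; continue with (27/303)
flip (27/303) -> (303/27): both odd, 27 mod 4 = 3, 303 mod 4 = 3, so the flip contributes -1; sign now +1
(303/27): 303 mod 27 = 6, so (303/27) = (6/27)
factor out 2^1: 6 = 2^1·3; with 27 mod 8 = 3, (2/27) = -1; sign now -1; continue with (3/27)
flip (3/27) -> (27/3): both odd, 3 mod 4 = 3, 27 mod 4 = 3, so the flip contributes -1; sign now +1
(27/3): 27 mod 3 = 0, so (27/3) = (0/3)
reached (0/3); gcd(a, n) > 1, so (0/3) = 0 and the symbol is 0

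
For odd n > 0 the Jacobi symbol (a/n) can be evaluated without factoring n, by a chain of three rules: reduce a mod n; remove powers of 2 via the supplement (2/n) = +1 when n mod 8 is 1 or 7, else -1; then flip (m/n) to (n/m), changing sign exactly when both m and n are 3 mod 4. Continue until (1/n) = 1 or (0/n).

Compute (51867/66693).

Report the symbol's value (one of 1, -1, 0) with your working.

reciprocity: (51867/66693) = +1·(66693/51867) since 51867 mod 4 = 3, 66693 mod 4 = 1; sign now +1
(66693/51867) = (14826/51867)   [reduce mod 51867]
14826 = 2^1·7413; (2/51867) = -1 since 51867 mod 8 = 3, so (14826/51867) = (-1)^1·(7413/51867); sign now -1
reciprocity: (7413/51867) = +1·(51867/7413) since 7413 mod 4 = 1, 51867 mod 4 = 3; sign now -1
(51867/7413) = (7389/7413)   [reduce mod 7413]
reciprocity: (7389/7413) = +1·(7413/7389) since 7389 mod 4 = 1, 7413 mod 4 = 1; sign now -1
(7413/7389) = (24/7389)   [reduce mod 7389]
24 = 2^3·3; (2/7389) = -1 since 7389 mod 8 = 5, so (24/7389) = (-1)^3·(3/7389); sign now +1
reciprocity: (3/7389) = +1·(7389/3) since 3 mod 4 = 3, 7389 mod 4 = 1; sign now +1
(7389/3) = (0/3)   [reduce mod 3]
(0/3) = 0   [gcd(a, n) > 1]; final value = 0

0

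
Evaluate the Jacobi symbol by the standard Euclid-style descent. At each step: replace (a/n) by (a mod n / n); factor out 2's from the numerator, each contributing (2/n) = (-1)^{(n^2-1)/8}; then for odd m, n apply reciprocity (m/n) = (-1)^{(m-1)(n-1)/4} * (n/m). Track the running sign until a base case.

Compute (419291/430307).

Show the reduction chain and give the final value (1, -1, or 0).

-1

flip (419291/430307) -> (430307/419291): both odd, 419291 mod 4 = 3, 430307 mod 4 = 3, so the flip contributes -1; sign now -1
(430307/419291): 430307 mod 419291 = 11016, so (430307/419291) = (11016/419291)
factor out 2^3: 11016 = 2^3·1377; with 419291 mod 8 = 3, (2/419291) = -1; sign now +1; continue with (1377/419291)
flip (1377/419291) -> (419291/1377): both odd, 1377 mod 4 = 1, 419291 mod 4 = 3, so the flip contributes +1; sign now +1
(419291/1377): 419291 mod 1377 = 683, so (419291/1377) = (683/1377)
flip (683/1377) -> (1377/683): both odd, 683 mod 4 = 3, 1377 mod 4 = 1, so the flip contributes +1; sign now +1
(1377/683): 1377 mod 683 = 11, so (1377/683) = (11/683)
flip (11/683) -> (683/11): both odd, 11 mod 4 = 3, 683 mod 4 = 3, so the flip contributes -1; sign now -1
(683/11): 683 mod 11 = 1, so (683/11) = (1/11)
reached (1/11) = 1, so the symbol is -1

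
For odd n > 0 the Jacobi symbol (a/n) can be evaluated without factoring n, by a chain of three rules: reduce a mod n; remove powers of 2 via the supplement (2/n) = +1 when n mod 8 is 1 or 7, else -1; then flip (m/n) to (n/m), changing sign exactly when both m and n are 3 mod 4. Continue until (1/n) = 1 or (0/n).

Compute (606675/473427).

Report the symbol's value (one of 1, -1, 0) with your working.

0

(606675/473427) = (133248/473427)   [reduce mod 473427]
133248 = 2^7·1041; (2/473427) = -1 since 473427 mod 8 = 3, so (133248/473427) = (-1)^7·(1041/473427); sign now -1
reciprocity: (1041/473427) = +1·(473427/1041) since 1041 mod 4 = 1, 473427 mod 4 = 3; sign now -1
(473427/1041) = (813/1041)   [reduce mod 1041]
reciprocity: (813/1041) = +1·(1041/813) since 813 mod 4 = 1, 1041 mod 4 = 1; sign now -1
(1041/813) = (228/813)   [reduce mod 813]
228 = 2^2·57; (2/813) = -1 since 813 mod 8 = 5, so (228/813) = (-1)^2·(57/813); sign now -1
reciprocity: (57/813) = +1·(813/57) since 57 mod 4 = 1, 813 mod 4 = 1; sign now -1
(813/57) = (15/57)   [reduce mod 57]
reciprocity: (15/57) = +1·(57/15) since 15 mod 4 = 3, 57 mod 4 = 1; sign now -1
(57/15) = (12/15)   [reduce mod 15]
12 = 2^2·3; (2/15) = +1 since 15 mod 8 = 7, so (12/15) = (+1)^2·(3/15); sign now -1
reciprocity: (3/15) = -1·(15/3) since 3 mod 4 = 3, 15 mod 4 = 3; sign now +1
(15/3) = (0/3)   [reduce mod 3]
(0/3) = 0   [gcd(a, n) > 1]; final value = 0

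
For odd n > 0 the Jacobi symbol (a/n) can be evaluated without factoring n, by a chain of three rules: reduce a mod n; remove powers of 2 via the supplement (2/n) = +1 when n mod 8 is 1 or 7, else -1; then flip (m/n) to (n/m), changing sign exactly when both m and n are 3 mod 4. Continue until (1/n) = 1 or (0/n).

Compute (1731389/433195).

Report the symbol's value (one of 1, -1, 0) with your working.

(1731389/433195): 1731389 mod 433195 = 431804, so (1731389/433195) = (431804/433195)
factor out 2^2: 431804 = 2^2·107951; with 433195 mod 8 = 3, (2/433195) = -1; sign now +1; continue with (107951/433195)
flip (107951/433195) -> (433195/107951): both odd, 107951 mod 4 = 3, 433195 mod 4 = 3, so the flip contributes -1; sign now -1
(433195/107951): 433195 mod 107951 = 1391, so (433195/107951) = (1391/107951)
flip (1391/107951) -> (107951/1391): both odd, 1391 mod 4 = 3, 107951 mod 4 = 3, so the flip contributes -1; sign now +1
(107951/1391): 107951 mod 1391 = 844, so (107951/1391) = (844/1391)
factor out 2^2: 844 = 2^2·211; with 1391 mod 8 = 7, (2/1391) = +1; sign now +1; continue with (211/1391)
flip (211/1391) -> (1391/211): both odd, 211 mod 4 = 3, 1391 mod 4 = 3, so the flip contributes -1; sign now -1
(1391/211): 1391 mod 211 = 125, so (1391/211) = (125/211)
flip (125/211) -> (211/125): both odd, 125 mod 4 = 1, 211 mod 4 = 3, so the flip contributes +1; sign now -1
(211/125): 211 mod 125 = 86, so (211/125) = (86/125)
factor out 2^1: 86 = 2^1·43; with 125 mod 8 = 5, (2/125) = -1; sign now +1; continue with (43/125)
flip (43/125) -> (125/43): both odd, 43 mod 4 = 3, 125 mod 4 = 1, so the flip contributes +1; sign now +1
(125/43): 125 mod 43 = 39, so (125/43) = (39/43)
flip (39/43) -> (43/39): both odd, 39 mod 4 = 3, 43 mod 4 = 3, so the flip contributes -1; sign now -1
(43/39): 43 mod 39 = 4, so (43/39) = (4/39)
factor out 2^2: 4 = 2^2·1; with 39 mod 8 = 7, (2/39) = +1; sign now -1; continue with (1/39)
reached (1/39) = 1, so the symbol is -1

-1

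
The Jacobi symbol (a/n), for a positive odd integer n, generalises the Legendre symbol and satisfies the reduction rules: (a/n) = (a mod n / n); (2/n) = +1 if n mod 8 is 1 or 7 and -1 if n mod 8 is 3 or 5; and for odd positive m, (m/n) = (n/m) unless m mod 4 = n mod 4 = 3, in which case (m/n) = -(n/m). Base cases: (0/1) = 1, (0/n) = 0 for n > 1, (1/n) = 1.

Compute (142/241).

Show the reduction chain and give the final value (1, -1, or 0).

142 = 2^1·71; (2/241) = +1 since 241 mod 8 = 1, so (142/241) = (+1)^1·(71/241); sign now +1
reciprocity: (71/241) = +1·(241/71) since 71 mod 4 = 3, 241 mod 4 = 1; sign now +1
(241/71) = (28/71)   [reduce mod 71]
28 = 2^2·7; (2/71) = +1 since 71 mod 8 = 7, so (28/71) = (+1)^2·(7/71); sign now +1
reciprocity: (7/71) = -1·(71/7) since 7 mod 4 = 3, 71 mod 4 = 3; sign now -1
(71/7) = (1/7)   [reduce mod 7]
(1/7) = 1; final value = sign = -1

-1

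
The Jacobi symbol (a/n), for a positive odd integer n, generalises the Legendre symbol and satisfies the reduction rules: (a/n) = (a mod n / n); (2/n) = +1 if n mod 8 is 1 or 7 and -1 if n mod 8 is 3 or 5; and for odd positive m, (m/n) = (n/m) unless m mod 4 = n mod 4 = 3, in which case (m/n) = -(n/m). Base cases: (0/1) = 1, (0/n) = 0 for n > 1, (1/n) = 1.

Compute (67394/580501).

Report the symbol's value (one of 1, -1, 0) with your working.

factor out 2^1: 67394 = 2^1·33697; with 580501 mod 8 = 5, (2/580501) = -1; sign now -1; continue with (33697/580501)
flip (33697/580501) -> (580501/33697): both odd, 33697 mod 4 = 1, 580501 mod 4 = 1, so the flip contributes +1; sign now -1
(580501/33697): 580501 mod 33697 = 7652, so (580501/33697) = (7652/33697)
factor out 2^2: 7652 = 2^2·1913; with 33697 mod 8 = 1, (2/33697) = +1; sign now -1; continue with (1913/33697)
flip (1913/33697) -> (33697/1913): both odd, 1913 mod 4 = 1, 33697 mod 4 = 1, so the flip contributes +1; sign now -1
(33697/1913): 33697 mod 1913 = 1176, so (33697/1913) = (1176/1913)
factor out 2^3: 1176 = 2^3·147; with 1913 mod 8 = 1, (2/1913) = +1; sign now -1; continue with (147/1913)
flip (147/1913) -> (1913/147): both odd, 147 mod 4 = 3, 1913 mod 4 = 1, so the flip contributes +1; sign now -1
(1913/147): 1913 mod 147 = 2, so (1913/147) = (2/147)
factor out 2^1: 2 = 2^1·1; with 147 mod 8 = 3, (2/147) = -1; sign now +1; continue with (1/147)
reached (1/147) = 1, so the symbol is +1

1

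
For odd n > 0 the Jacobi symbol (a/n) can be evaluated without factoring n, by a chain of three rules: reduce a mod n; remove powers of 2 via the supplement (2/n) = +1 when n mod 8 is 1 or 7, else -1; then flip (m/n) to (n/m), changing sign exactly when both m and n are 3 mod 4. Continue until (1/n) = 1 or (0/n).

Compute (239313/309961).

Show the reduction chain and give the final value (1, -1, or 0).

reciprocity: (239313/309961) = +1·(309961/239313) since 239313 mod 4 = 1, 309961 mod 4 = 1; sign now +1
(309961/239313) = (70648/239313)   [reduce mod 239313]
70648 = 2^3·8831; (2/239313) = +1 since 239313 mod 8 = 1, so (70648/239313) = (+1)^3·(8831/239313); sign now +1
reciprocity: (8831/239313) = +1·(239313/8831) since 8831 mod 4 = 3, 239313 mod 4 = 1; sign now +1
(239313/8831) = (876/8831)   [reduce mod 8831]
876 = 2^2·219; (2/8831) = +1 since 8831 mod 8 = 7, so (876/8831) = (+1)^2·(219/8831); sign now +1
reciprocity: (219/8831) = -1·(8831/219) since 219 mod 4 = 3, 8831 mod 4 = 3; sign now -1
(8831/219) = (71/219)   [reduce mod 219]
reciprocity: (71/219) = -1·(219/71) since 71 mod 4 = 3, 219 mod 4 = 3; sign now +1
(219/71) = (6/71)   [reduce mod 71]
6 = 2^1·3; (2/71) = +1 since 71 mod 8 = 7, so (6/71) = (+1)^1·(3/71); sign now +1
reciprocity: (3/71) = -1·(71/3) since 3 mod 4 = 3, 71 mod 4 = 3; sign now -1
(71/3) = (2/3)   [reduce mod 3]
2 = 2^1·1; (2/3) = -1 since 3 mod 8 = 3, so (2/3) = (-1)^1·(1/3); sign now +1
(1/3) = 1; final value = sign = +1

1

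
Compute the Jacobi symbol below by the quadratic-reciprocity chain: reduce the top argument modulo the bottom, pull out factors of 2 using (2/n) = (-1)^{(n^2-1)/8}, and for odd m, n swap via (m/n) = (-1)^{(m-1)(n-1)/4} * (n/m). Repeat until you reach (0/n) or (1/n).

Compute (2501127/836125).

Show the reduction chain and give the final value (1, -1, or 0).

1

(2501127/836125) = (828877/836125)   [reduce mod 836125]
reciprocity: (828877/836125) = +1·(836125/828877) since 828877 mod 4 = 1, 836125 mod 4 = 1; sign now +1
(836125/828877) = (7248/828877)   [reduce mod 828877]
7248 = 2^4·453; (2/828877) = -1 since 828877 mod 8 = 5, so (7248/828877) = (-1)^4·(453/828877); sign now +1
reciprocity: (453/828877) = +1·(828877/453) since 453 mod 4 = 1, 828877 mod 4 = 1; sign now +1
(828877/453) = (340/453)   [reduce mod 453]
340 = 2^2·85; (2/453) = -1 since 453 mod 8 = 5, so (340/453) = (-1)^2·(85/453); sign now +1
reciprocity: (85/453) = +1·(453/85) since 85 mod 4 = 1, 453 mod 4 = 1; sign now +1
(453/85) = (28/85)   [reduce mod 85]
28 = 2^2·7; (2/85) = -1 since 85 mod 8 = 5, so (28/85) = (-1)^2·(7/85); sign now +1
reciprocity: (7/85) = +1·(85/7) since 7 mod 4 = 3, 85 mod 4 = 1; sign now +1
(85/7) = (1/7)   [reduce mod 7]
(1/7) = 1; final value = sign = +1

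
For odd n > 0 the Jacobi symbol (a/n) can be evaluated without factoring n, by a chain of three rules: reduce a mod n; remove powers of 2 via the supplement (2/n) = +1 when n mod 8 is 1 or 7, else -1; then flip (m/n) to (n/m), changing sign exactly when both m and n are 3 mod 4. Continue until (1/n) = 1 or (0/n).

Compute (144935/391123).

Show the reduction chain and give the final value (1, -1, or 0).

-1

reciprocity: (144935/391123) = -1·(391123/144935) since 144935 mod 4 = 3, 391123 mod 4 = 3; sign now -1
(391123/144935) = (101253/144935)   [reduce mod 144935]
reciprocity: (101253/144935) = +1·(144935/101253) since 101253 mod 4 = 1, 144935 mod 4 = 3; sign now -1
(144935/101253) = (43682/101253)   [reduce mod 101253]
43682 = 2^1·21841; (2/101253) = -1 since 101253 mod 8 = 5, so (43682/101253) = (-1)^1·(21841/101253); sign now +1
reciprocity: (21841/101253) = +1·(101253/21841) since 21841 mod 4 = 1, 101253 mod 4 = 1; sign now +1
(101253/21841) = (13889/21841)   [reduce mod 21841]
reciprocity: (13889/21841) = +1·(21841/13889) since 13889 mod 4 = 1, 21841 mod 4 = 1; sign now +1
(21841/13889) = (7952/13889)   [reduce mod 13889]
7952 = 2^4·497; (2/13889) = +1 since 13889 mod 8 = 1, so (7952/13889) = (+1)^4·(497/13889); sign now +1
reciprocity: (497/13889) = +1·(13889/497) since 497 mod 4 = 1, 13889 mod 4 = 1; sign now +1
(13889/497) = (470/497)   [reduce mod 497]
470 = 2^1·235; (2/497) = +1 since 497 mod 8 = 1, so (470/497) = (+1)^1·(235/497); sign now +1
reciprocity: (235/497) = +1·(497/235) since 235 mod 4 = 3, 497 mod 4 = 1; sign now +1
(497/235) = (27/235)   [reduce mod 235]
reciprocity: (27/235) = -1·(235/27) since 27 mod 4 = 3, 235 mod 4 = 3; sign now -1
(235/27) = (19/27)   [reduce mod 27]
reciprocity: (19/27) = -1·(27/19) since 19 mod 4 = 3, 27 mod 4 = 3; sign now +1
(27/19) = (8/19)   [reduce mod 19]
8 = 2^3·1; (2/19) = -1 since 19 mod 8 = 3, so (8/19) = (-1)^3·(1/19); sign now -1
(1/19) = 1; final value = sign = -1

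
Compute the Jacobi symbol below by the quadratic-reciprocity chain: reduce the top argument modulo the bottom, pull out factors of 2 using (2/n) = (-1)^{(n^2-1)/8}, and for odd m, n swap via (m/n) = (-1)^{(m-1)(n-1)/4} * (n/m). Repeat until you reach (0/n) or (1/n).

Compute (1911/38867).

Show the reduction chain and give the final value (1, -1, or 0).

flip (1911/38867) -> (38867/1911): both odd, 1911 mod 4 = 3, 38867 mod 4 = 3, so the flip contributes -1; sign now -1
(38867/1911): 38867 mod 1911 = 647, so (38867/1911) = (647/1911)
flip (647/1911) -> (1911/647): both odd, 647 mod 4 = 3, 1911 mod 4 = 3, so the flip contributes -1; sign now +1
(1911/647): 1911 mod 647 = 617, so (1911/647) = (617/647)
flip (617/647) -> (647/617): both odd, 617 mod 4 = 1, 647 mod 4 = 3, so the flip contributes +1; sign now +1
(647/617): 647 mod 617 = 30, so (647/617) = (30/617)
factor out 2^1: 30 = 2^1·15; with 617 mod 8 = 1, (2/617) = +1; sign now +1; continue with (15/617)
flip (15/617) -> (617/15): both odd, 15 mod 4 = 3, 617 mod 4 = 1, so the flip contributes +1; sign now +1
(617/15): 617 mod 15 = 2, so (617/15) = (2/15)
factor out 2^1: 2 = 2^1·1; with 15 mod 8 = 7, (2/15) = +1; sign now +1; continue with (1/15)
reached (1/15) = 1, so the symbol is +1

1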